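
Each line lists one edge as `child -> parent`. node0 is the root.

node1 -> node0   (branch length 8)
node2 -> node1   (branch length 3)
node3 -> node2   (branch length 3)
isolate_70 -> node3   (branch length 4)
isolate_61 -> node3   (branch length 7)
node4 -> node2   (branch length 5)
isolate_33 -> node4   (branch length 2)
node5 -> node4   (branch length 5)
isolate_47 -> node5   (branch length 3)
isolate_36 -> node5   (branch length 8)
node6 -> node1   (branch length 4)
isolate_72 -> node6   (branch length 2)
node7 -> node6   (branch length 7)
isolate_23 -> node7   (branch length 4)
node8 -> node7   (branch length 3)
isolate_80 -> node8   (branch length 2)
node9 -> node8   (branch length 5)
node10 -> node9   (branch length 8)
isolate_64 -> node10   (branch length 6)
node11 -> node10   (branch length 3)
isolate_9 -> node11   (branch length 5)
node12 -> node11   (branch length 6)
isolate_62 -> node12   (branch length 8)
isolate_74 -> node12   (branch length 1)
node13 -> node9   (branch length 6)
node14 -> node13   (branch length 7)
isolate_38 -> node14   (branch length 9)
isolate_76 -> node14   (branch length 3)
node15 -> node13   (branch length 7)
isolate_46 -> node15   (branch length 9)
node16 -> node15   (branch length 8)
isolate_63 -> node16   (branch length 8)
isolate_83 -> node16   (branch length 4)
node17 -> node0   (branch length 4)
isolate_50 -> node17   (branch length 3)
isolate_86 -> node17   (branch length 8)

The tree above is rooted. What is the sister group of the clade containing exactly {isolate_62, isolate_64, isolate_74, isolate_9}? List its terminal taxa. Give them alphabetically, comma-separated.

The clade containing exactly {isolate_62, isolate_64, isolate_74, isolate_9} attaches to the tree at the node subtending ((isolate_64,(isolate_9,(isolate_62,isolate_74))),((isolate_38,isolate_76),(isolate_46,(isolate_63,isolate_83)))).
The other lineage descending from that same node — the sister group — is ((isolate_38,isolate_76),(isolate_46,(isolate_63,isolate_83))); its 5 tips in alphabetical order are the answer.

isolate_38, isolate_46, isolate_63, isolate_76, isolate_83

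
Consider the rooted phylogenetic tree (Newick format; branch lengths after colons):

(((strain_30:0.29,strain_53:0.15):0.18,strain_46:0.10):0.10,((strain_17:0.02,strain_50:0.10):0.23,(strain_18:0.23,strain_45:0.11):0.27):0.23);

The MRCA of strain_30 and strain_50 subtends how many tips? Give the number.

The MRCA of strain_30 and strain_50 is the root, so the clade is the entire tree.
That clade contains 7 terminal taxa: strain_17, strain_18, strain_30, strain_45, strain_46, strain_50, strain_53.

7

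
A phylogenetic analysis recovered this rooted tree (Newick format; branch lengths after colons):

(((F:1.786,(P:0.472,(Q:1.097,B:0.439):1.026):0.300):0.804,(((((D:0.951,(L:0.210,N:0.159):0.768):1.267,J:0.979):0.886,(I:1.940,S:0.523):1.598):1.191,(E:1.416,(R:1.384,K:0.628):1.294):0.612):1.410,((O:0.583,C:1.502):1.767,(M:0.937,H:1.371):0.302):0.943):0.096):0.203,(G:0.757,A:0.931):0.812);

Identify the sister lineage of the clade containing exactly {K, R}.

E

The clade containing exactly {K, R} attaches to the tree at the node subtending (E,(R,K)).
The other lineage descending from that same node — the sister group — is the single tip E.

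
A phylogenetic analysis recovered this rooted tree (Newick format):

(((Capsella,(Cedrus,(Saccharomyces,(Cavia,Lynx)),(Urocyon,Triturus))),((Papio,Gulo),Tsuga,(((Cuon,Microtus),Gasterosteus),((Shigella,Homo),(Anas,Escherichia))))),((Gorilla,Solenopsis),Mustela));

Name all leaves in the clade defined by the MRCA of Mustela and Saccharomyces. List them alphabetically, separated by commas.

Anas, Capsella, Cavia, Cedrus, Cuon, Escherichia, Gasterosteus, Gorilla, Gulo, Homo, Lynx, Microtus, Mustela, Papio, Saccharomyces, Shigella, Solenopsis, Triturus, Tsuga, Urocyon

Tracing Mustela: it sits inside ((Gorilla,Solenopsis),Mustela).
Tracing Saccharomyces: it sits inside (Saccharomyces,(Cavia,Lynx)).
The smallest clade enclosing both is the whole tree (their MRCA is the root), so the answer is all 20 tips in alphabetical order.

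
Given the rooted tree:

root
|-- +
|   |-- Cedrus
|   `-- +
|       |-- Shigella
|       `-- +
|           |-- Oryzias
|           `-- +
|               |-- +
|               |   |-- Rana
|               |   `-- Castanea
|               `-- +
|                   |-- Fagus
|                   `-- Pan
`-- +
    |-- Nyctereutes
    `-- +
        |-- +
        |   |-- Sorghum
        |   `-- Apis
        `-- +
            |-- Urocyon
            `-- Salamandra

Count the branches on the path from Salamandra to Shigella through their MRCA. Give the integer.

The MRCA of Salamandra and Shigella is the root of the tree.
From Salamandra up to that node: 4 branches. From Shigella up to the same node: 3 branches. Total: 4 + 3 = 7.

7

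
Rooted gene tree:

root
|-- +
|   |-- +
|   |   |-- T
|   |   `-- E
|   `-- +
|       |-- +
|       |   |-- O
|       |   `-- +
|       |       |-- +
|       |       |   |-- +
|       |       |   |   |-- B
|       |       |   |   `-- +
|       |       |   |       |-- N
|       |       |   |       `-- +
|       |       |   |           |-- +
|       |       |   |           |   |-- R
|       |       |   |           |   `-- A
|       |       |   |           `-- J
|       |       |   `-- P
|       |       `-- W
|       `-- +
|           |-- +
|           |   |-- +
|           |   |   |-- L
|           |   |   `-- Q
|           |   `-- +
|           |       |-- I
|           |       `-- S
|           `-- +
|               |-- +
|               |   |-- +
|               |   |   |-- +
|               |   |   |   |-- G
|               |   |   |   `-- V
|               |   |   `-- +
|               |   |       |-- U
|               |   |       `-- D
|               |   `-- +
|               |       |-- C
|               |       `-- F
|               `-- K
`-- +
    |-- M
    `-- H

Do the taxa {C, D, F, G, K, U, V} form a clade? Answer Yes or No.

Yes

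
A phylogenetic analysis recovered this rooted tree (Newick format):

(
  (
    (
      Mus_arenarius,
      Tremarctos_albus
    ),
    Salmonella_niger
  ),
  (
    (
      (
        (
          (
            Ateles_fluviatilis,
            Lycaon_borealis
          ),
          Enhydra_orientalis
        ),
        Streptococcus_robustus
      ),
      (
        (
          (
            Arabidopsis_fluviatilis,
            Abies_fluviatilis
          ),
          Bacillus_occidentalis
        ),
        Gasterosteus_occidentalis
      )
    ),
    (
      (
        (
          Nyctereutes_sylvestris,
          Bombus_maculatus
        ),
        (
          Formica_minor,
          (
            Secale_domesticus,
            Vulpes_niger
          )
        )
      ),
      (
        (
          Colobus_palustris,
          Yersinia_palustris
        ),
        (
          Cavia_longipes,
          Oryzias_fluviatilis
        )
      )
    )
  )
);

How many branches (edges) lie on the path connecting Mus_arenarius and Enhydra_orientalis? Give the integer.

8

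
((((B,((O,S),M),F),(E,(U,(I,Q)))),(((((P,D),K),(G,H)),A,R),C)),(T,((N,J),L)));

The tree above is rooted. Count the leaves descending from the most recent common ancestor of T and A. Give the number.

21

The MRCA of T and A is the root, so the clade is the entire tree.
That clade contains 21 terminal taxa: A, B, C, D, E, F, G, H, I, J, K, L, M, N, O, P, Q, R, S, T, U.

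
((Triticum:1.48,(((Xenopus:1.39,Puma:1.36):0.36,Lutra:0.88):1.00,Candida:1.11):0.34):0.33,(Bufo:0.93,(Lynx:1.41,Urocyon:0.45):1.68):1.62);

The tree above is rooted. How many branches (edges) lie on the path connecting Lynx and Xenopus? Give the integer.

8

The MRCA of Lynx and Xenopus is the root of the tree.
From Lynx up to that node: 3 branches. From Xenopus up to the same node: 5 branches. Total: 3 + 5 = 8.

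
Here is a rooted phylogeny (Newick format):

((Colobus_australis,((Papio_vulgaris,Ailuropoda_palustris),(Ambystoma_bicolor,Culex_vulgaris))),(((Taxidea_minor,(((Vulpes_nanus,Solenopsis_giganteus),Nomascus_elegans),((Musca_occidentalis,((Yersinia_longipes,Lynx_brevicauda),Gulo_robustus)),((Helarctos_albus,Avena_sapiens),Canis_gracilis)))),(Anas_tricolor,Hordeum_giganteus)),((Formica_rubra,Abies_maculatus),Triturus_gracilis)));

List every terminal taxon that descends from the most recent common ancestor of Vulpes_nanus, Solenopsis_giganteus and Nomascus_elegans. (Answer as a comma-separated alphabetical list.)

Nomascus_elegans, Solenopsis_giganteus, Vulpes_nanus

Tracing Vulpes_nanus: it sits inside (Vulpes_nanus,Solenopsis_giganteus).
Tracing Solenopsis_giganteus: it sits inside (Vulpes_nanus,Solenopsis_giganteus).
Tracing Nomascus_elegans: it sits inside ((Vulpes_nanus,Solenopsis_giganteus),Nomascus_elegans).
The smallest clade enclosing all 3 is ((Vulpes_nanus,Solenopsis_giganteus),Nomascus_elegans); the answer is its 3 terminal taxa in alphabetical order.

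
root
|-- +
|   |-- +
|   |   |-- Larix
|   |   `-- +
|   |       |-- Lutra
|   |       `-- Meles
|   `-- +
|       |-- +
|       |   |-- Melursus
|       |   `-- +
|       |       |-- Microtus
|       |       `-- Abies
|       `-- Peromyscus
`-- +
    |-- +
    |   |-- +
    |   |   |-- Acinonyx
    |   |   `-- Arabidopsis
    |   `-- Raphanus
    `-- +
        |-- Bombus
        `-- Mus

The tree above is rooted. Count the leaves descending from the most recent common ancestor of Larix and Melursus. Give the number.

7

The MRCA of Larix and Melursus is the node subtending ((Larix,(Lutra,Meles)),((Melursus,(Microtus,Abies)),Peromyscus)).
That clade contains 7 terminal taxa: Abies, Larix, Lutra, Meles, Melursus, Microtus, Peromyscus.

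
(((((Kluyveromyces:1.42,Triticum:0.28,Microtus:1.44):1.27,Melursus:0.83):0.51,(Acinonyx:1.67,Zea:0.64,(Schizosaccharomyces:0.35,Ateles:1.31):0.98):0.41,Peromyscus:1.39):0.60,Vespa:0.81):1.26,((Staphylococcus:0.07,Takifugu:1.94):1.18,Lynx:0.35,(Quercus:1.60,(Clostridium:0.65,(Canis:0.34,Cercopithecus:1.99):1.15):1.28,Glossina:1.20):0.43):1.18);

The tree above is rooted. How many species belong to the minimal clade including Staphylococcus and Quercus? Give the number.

8

The MRCA of Staphylococcus and Quercus is the node subtending ((Staphylococcus,Takifugu),Lynx,(Quercus,(Clostridium,(Canis,Cercopithecus)),Glossina)).
That clade contains 8 terminal taxa: Canis, Cercopithecus, Clostridium, Glossina, Lynx, Quercus, Staphylococcus, Takifugu.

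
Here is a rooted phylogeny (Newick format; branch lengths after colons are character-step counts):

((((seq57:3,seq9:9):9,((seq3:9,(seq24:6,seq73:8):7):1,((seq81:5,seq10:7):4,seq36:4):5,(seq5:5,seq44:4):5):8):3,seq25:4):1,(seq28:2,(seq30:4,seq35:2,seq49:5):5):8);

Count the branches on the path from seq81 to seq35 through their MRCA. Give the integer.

The MRCA of seq81 and seq35 is the root of the tree.
From seq81 up to that node: 6 branches. From seq35 up to the same node: 3 branches. Total: 6 + 3 = 9.

9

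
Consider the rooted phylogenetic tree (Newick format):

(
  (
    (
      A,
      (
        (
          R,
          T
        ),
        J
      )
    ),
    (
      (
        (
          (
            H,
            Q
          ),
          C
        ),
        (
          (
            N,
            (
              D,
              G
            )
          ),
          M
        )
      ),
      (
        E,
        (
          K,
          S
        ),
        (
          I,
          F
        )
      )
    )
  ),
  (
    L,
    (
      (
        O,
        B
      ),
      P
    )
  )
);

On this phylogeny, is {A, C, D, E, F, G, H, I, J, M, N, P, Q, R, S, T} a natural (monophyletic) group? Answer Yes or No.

No

The MRCA of the listed taxa is the root, so the smallest clade containing them is the whole tree.
That clade also contains B, K, L, O, which are not in the proposed group, so the group is not monophyletic.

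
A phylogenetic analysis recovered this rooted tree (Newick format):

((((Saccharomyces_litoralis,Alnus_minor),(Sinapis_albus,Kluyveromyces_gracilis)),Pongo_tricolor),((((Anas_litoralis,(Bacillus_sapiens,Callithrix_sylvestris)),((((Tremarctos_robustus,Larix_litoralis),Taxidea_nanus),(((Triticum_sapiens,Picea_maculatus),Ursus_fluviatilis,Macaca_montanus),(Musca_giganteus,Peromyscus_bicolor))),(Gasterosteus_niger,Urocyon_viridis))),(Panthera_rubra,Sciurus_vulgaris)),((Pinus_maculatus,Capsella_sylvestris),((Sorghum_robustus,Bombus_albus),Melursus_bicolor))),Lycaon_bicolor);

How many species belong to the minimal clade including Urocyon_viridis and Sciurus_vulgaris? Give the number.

16

The MRCA of Urocyon_viridis and Sciurus_vulgaris is the node subtending (((Anas_litoralis,(Bacillus_sapiens,Callithrix_sylvestris)),((((Tremarctos_robustus,Larix_litoralis),Taxidea_nanus),(((Triticum_sapiens,Picea_maculatus),Ursus_fluviatilis,Macaca_montanus),(Musca_giganteus,Peromyscus_bicolor))),(Gasterosteus_niger,Urocyon_viridis))),(Panthera_rubra,Sciurus_vulgaris)).
That clade contains 16 terminal taxa: Anas_litoralis, Bacillus_sapiens, Callithrix_sylvestris, Gasterosteus_niger, Larix_litoralis, Macaca_montanus, Musca_giganteus, Panthera_rubra, Peromyscus_bicolor, Picea_maculatus, Sciurus_vulgaris, Taxidea_nanus, Tremarctos_robustus, Triticum_sapiens, Urocyon_viridis, Ursus_fluviatilis.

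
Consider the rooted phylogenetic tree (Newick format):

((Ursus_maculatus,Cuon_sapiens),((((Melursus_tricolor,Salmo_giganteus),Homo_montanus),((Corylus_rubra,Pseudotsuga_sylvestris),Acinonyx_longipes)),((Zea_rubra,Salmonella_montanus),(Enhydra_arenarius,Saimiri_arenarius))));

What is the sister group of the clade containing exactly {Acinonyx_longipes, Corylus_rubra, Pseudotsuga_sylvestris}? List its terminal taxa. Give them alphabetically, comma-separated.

Homo_montanus, Melursus_tricolor, Salmo_giganteus

The clade containing exactly {Acinonyx_longipes, Corylus_rubra, Pseudotsuga_sylvestris} attaches to the tree at the node subtending (((Melursus_tricolor,Salmo_giganteus),Homo_montanus),((Corylus_rubra,Pseudotsuga_sylvestris),Acinonyx_longipes)).
The other lineage descending from that same node — the sister group — is ((Melursus_tricolor,Salmo_giganteus),Homo_montanus); its 3 tips in alphabetical order are the answer.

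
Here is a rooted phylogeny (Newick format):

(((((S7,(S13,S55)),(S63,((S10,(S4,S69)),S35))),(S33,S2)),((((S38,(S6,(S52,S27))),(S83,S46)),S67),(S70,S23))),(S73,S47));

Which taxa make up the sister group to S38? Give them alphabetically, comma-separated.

S38 attaches to the tree at the node subtending (S38,(S6,(S52,S27))).
The other lineage descending from that same node — the sister group — is (S6,(S52,S27)); its 3 tips in alphabetical order are the answer.

S27, S52, S6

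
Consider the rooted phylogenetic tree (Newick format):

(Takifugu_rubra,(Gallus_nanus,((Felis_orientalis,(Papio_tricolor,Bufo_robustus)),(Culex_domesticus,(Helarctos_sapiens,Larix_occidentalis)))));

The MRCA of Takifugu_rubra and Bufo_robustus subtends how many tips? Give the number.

8

The MRCA of Takifugu_rubra and Bufo_robustus is the root, so the clade is the entire tree.
That clade contains 8 terminal taxa: Bufo_robustus, Culex_domesticus, Felis_orientalis, Gallus_nanus, Helarctos_sapiens, Larix_occidentalis, Papio_tricolor, Takifugu_rubra.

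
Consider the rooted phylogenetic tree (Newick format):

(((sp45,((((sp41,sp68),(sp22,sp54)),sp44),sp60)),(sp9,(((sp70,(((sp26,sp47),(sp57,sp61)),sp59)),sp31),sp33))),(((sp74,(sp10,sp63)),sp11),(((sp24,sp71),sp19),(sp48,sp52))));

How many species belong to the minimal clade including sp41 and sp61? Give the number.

The MRCA of sp41 and sp61 is the node subtending ((sp45,((((sp41,sp68),(sp22,sp54)),sp44),sp60)),(sp9,(((sp70,(((sp26,sp47),(sp57,sp61)),sp59)),sp31),sp33))).
That clade contains 16 terminal taxa: sp22, sp26, sp31, sp33, sp41, sp44, sp45, sp47, sp54, sp57, sp59, sp60, sp61, sp68, sp70, sp9.

16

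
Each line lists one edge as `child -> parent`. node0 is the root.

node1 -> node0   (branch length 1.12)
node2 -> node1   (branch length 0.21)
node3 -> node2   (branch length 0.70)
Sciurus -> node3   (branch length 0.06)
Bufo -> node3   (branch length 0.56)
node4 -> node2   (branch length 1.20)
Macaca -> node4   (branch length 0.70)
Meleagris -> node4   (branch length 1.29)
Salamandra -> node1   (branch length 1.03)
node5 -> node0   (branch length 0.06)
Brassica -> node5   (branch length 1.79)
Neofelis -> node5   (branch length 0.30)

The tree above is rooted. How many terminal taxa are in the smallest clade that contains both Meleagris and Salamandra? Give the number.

The MRCA of Meleagris and Salamandra is the node subtending (((Sciurus,Bufo),(Macaca,Meleagris)),Salamandra).
That clade contains 5 terminal taxa: Bufo, Macaca, Meleagris, Salamandra, Sciurus.

5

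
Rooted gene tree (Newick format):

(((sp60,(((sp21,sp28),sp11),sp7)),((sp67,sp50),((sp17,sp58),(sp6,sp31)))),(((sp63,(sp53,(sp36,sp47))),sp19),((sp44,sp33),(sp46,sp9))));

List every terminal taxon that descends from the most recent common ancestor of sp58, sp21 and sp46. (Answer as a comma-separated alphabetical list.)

Tracing sp58: it sits inside (sp17,sp58).
Tracing sp21: it sits inside (sp21,sp28).
Tracing sp46: it sits inside (sp46,sp9).
The smallest clade enclosing all 3 is the whole tree (their MRCA is the root), so the answer is all 20 tips in alphabetical order.

sp11, sp17, sp19, sp21, sp28, sp31, sp33, sp36, sp44, sp46, sp47, sp50, sp53, sp58, sp6, sp60, sp63, sp67, sp7, sp9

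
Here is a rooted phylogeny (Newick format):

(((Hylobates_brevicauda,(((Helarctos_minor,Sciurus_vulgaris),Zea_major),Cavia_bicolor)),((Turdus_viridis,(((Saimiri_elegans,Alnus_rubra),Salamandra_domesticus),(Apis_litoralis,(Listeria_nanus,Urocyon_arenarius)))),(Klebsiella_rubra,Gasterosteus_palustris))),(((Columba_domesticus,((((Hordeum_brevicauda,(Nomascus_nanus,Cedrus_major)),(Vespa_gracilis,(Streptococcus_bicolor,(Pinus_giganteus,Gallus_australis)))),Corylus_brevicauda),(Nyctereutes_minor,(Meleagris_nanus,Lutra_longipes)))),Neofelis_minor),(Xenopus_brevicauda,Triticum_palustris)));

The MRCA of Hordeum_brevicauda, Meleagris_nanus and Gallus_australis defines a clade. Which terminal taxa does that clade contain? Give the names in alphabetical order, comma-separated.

Tracing Hordeum_brevicauda: it sits inside (Hordeum_brevicauda,(Nomascus_nanus,Cedrus_major)).
Tracing Meleagris_nanus: it sits inside (Meleagris_nanus,Lutra_longipes).
Tracing Gallus_australis: it sits inside (Pinus_giganteus,Gallus_australis).
The smallest clade enclosing all 3 is ((((Hordeum_brevicauda,(Nomascus_nanus,Cedrus_major)),(Vespa_gracilis,(Streptococcus_bicolor,(Pinus_giganteus,Gallus_australis)))),Corylus_brevicauda),(Nyctereutes_minor,(Meleagris_nanus,Lutra_longipes))); the answer is its 11 terminal taxa in alphabetical order.

Cedrus_major, Corylus_brevicauda, Gallus_australis, Hordeum_brevicauda, Lutra_longipes, Meleagris_nanus, Nomascus_nanus, Nyctereutes_minor, Pinus_giganteus, Streptococcus_bicolor, Vespa_gracilis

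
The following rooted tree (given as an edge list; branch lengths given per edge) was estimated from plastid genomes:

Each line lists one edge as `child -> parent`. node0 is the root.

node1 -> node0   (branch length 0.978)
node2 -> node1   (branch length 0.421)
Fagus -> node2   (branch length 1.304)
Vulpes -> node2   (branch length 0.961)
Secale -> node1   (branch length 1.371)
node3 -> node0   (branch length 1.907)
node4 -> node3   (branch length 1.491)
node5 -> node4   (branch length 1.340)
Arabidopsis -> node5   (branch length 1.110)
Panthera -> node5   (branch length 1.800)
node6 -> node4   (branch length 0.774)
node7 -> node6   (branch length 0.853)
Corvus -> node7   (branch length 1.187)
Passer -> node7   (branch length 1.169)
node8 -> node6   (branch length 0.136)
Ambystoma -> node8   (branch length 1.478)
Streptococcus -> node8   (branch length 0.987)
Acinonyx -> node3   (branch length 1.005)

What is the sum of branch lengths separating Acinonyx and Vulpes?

5.272

The path runs Acinonyx → … → MRCA → … → Vulpes; the MRCA is the root of the tree.
Branch lengths along that path: 1.005 + 1.907 + 0.978 + 0.421 + 0.961 = 5.272.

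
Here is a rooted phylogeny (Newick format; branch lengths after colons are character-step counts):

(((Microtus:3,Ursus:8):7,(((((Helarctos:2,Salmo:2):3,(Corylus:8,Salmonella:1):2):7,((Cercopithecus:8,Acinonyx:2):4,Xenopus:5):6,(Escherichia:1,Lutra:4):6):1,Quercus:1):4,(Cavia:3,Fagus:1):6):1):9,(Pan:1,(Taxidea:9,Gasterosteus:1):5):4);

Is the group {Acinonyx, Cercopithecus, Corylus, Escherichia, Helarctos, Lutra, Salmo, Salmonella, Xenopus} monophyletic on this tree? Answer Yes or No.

The most recent common ancestor of these taxa subtends (((Helarctos,Salmo),(Corylus,Salmonella)),((Cercopithecus,Acinonyx),Xenopus),(Escherichia,Lutra)).
That clade has exactly 9 tips — every listed taxon and nothing else — so the group is monophyletic.

Yes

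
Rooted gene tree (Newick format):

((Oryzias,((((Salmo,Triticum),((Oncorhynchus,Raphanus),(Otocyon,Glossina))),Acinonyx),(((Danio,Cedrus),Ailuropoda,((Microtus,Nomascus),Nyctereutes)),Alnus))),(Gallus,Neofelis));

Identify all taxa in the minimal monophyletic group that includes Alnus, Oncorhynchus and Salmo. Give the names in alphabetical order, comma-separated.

Acinonyx, Ailuropoda, Alnus, Cedrus, Danio, Glossina, Microtus, Nomascus, Nyctereutes, Oncorhynchus, Otocyon, Raphanus, Salmo, Triticum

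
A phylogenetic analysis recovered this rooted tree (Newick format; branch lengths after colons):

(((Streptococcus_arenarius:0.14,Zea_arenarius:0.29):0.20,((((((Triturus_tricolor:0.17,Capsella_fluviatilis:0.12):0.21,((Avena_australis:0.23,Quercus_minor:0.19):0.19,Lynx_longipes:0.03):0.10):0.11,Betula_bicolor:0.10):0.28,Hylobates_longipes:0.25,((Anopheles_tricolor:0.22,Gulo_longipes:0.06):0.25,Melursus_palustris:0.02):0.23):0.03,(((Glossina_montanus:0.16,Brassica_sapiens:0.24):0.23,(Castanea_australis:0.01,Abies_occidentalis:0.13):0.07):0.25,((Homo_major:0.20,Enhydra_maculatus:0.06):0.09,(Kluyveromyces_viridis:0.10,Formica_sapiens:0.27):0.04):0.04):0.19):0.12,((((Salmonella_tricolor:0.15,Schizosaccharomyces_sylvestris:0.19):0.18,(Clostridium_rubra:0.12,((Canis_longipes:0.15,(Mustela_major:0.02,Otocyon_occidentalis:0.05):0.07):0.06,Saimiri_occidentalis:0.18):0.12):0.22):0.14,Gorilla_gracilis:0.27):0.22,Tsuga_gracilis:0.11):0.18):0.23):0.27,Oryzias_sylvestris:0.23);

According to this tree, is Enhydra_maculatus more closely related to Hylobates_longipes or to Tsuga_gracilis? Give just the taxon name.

Hylobates_longipes

The MRCA of Enhydra_maculatus and Hylobates_longipes subtends (((((Triturus_tricolor,Capsella_fluviatilis),((Avena_australis,Quercus_minor),Lynx_longipes)),Betula_bicolor),Hylobates_longipes,((Anopheles_tricolor,Gulo_longipes),Melursus_palustris)),(((Glossina_montanus,Brassica_sapiens),(Castanea_australis,Abies_occidentalis)),((Homo_major,Enhydra_maculatus),(Kluyveromyces_viridis,Formica_sapiens)))) (18 taxa).
The MRCA of Enhydra_maculatus and Tsuga_gracilis subtends ((((((Triturus_tricolor,Capsella_fluviatilis),((Avena_australis,Quercus_minor),Lynx_longipes)),Betula_bicolor),Hylobates_longipes,((Anopheles_tricolor,Gulo_longipes),Melursus_palustris)),(((Glossina_montanus,Brassica_sapiens),(Castanea_australis,Abies_occidentalis)),((Homo_major,Enhydra_maculatus),(Kluyveromyces_viridis,Formica_sapiens)))),((((Salmonella_tricolor,Schizosaccharomyces_sylvestris),(Clostridium_rubra,((Canis_longipes,(Mustela_major,Otocyon_occidentalis)),Saimiri_occidentalis))),Gorilla_gracilis),Tsuga_gracilis)) (27 taxa).
The first is nested inside the second, so Enhydra_maculatus shares a more recent common ancestor with Hylobates_longipes.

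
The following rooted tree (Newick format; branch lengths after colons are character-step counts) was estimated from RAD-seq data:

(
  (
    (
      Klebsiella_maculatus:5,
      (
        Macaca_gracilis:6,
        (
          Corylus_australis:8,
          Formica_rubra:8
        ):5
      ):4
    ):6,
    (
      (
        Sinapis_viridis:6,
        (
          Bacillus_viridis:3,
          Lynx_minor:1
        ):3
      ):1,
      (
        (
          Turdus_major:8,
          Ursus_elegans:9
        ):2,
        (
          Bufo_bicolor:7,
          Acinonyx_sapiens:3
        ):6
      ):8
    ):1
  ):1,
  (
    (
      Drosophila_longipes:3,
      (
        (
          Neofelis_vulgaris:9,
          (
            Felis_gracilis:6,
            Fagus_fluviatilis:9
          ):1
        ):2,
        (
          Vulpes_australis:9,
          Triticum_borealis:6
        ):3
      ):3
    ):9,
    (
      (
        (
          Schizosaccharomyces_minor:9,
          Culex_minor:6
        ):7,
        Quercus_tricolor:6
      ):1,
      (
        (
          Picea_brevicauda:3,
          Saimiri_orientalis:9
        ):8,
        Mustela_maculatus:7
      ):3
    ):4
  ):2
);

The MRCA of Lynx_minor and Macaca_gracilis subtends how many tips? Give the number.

The MRCA of Lynx_minor and Macaca_gracilis is the node subtending ((Klebsiella_maculatus,(Macaca_gracilis,(Corylus_australis,Formica_rubra))),((Sinapis_viridis,(Bacillus_viridis,Lynx_minor)),((Turdus_major,Ursus_elegans),(Bufo_bicolor,Acinonyx_sapiens)))).
That clade contains 11 terminal taxa: Acinonyx_sapiens, Bacillus_viridis, Bufo_bicolor, Corylus_australis, Formica_rubra, Klebsiella_maculatus, Lynx_minor, Macaca_gracilis, Sinapis_viridis, Turdus_major, Ursus_elegans.

11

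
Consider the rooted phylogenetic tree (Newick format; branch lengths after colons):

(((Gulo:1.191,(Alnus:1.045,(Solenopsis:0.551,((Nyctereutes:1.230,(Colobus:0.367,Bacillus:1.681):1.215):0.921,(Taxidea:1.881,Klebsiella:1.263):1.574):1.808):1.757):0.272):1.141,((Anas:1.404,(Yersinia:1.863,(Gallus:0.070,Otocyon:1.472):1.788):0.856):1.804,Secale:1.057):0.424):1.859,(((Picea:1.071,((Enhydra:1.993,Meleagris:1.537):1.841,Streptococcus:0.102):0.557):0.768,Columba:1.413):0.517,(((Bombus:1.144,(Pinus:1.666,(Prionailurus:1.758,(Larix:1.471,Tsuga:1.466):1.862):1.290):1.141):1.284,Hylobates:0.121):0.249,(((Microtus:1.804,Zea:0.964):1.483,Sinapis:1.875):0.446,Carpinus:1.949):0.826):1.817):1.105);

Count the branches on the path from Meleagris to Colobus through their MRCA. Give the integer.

14

The MRCA of Meleagris and Colobus is the root of the tree.
From Meleagris up to that node: 6 branches. From Colobus up to the same node: 8 branches. Total: 6 + 8 = 14.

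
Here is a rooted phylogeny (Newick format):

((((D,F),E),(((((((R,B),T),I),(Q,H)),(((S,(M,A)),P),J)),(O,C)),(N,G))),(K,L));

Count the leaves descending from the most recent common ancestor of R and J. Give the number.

The MRCA of R and J is the node subtending (((((R,B),T),I),(Q,H)),(((S,(M,A)),P),J)).
That clade contains 11 terminal taxa: A, B, H, I, J, M, P, Q, R, S, T.

11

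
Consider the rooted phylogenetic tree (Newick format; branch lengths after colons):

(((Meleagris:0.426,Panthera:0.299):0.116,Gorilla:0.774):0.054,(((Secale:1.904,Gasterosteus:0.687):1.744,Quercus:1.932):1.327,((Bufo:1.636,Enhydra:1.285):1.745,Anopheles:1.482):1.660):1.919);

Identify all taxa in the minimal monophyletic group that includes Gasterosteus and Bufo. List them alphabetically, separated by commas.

Tracing Gasterosteus: it sits inside (Secale,Gasterosteus).
Tracing Bufo: it sits inside (Bufo,Enhydra).
The smallest clade enclosing both is (((Secale,Gasterosteus),Quercus),((Bufo,Enhydra),Anopheles)); the answer is its 6 terminal taxa in alphabetical order.

Anopheles, Bufo, Enhydra, Gasterosteus, Quercus, Secale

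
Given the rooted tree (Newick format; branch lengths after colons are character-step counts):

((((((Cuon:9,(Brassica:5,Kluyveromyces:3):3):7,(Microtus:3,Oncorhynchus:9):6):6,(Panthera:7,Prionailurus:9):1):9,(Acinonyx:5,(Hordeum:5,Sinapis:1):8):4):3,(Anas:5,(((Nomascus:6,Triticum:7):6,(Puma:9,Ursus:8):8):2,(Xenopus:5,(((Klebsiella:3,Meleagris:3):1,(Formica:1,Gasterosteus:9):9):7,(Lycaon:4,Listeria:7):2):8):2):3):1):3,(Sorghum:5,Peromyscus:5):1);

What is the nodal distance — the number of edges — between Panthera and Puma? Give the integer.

9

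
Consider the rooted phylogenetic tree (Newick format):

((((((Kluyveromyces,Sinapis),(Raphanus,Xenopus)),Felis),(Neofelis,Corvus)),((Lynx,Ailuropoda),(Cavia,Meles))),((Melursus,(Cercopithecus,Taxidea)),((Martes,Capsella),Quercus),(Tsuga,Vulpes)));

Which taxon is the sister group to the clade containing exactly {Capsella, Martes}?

Quercus

The clade containing exactly {Capsella, Martes} attaches to the tree at the node subtending ((Martes,Capsella),Quercus).
The other lineage descending from that same node — the sister group — is the single tip Quercus.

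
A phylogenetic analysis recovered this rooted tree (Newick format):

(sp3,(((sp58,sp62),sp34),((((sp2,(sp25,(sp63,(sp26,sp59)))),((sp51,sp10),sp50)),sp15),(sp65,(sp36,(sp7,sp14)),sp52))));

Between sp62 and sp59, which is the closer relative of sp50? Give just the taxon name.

The MRCA of sp50 and sp59 subtends ((sp2,(sp25,(sp63,(sp26,sp59)))),((sp51,sp10),sp50)) (8 taxa).
The MRCA of sp50 and sp62 subtends (((sp58,sp62),sp34),((((sp2,(sp25,(sp63,(sp26,sp59)))),((sp51,sp10),sp50)),sp15),(sp65,(sp36,(sp7,sp14)),sp52))) (17 taxa).
The first is nested inside the second, so sp50 shares a more recent common ancestor with sp59.

sp59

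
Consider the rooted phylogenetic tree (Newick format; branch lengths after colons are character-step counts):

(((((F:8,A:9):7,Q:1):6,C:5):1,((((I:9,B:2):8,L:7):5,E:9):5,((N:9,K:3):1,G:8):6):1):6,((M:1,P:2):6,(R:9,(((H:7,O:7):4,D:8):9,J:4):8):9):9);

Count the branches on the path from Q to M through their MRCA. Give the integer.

7

The MRCA of Q and M is the root of the tree.
From Q up to that node: 4 branches. From M up to the same node: 3 branches. Total: 4 + 3 = 7.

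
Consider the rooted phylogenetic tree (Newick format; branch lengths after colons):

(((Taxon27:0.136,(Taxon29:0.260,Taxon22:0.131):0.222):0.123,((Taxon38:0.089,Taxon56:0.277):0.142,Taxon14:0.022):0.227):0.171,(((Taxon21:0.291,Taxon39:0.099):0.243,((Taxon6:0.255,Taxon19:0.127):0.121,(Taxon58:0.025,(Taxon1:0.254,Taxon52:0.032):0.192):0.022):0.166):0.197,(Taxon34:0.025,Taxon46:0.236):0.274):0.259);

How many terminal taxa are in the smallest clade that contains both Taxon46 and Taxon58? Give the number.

The MRCA of Taxon46 and Taxon58 is the node subtending (((Taxon21,Taxon39),((Taxon6,Taxon19),(Taxon58,(Taxon1,Taxon52)))),(Taxon34,Taxon46)).
That clade contains 9 terminal taxa: Taxon1, Taxon19, Taxon21, Taxon34, Taxon39, Taxon46, Taxon52, Taxon58, Taxon6.

9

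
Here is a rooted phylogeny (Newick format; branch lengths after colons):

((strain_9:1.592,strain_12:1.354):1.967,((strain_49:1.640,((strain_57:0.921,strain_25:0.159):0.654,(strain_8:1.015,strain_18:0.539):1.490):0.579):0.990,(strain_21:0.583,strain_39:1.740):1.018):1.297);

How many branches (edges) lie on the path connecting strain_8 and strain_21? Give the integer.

6

The MRCA of strain_8 and strain_21 is the node subtending ((strain_49,((strain_57,strain_25),(strain_8,strain_18))),(strain_21,strain_39)).
From strain_8 up to that node: 4 branches. From strain_21 up to the same node: 2 branches. Total: 4 + 2 = 6.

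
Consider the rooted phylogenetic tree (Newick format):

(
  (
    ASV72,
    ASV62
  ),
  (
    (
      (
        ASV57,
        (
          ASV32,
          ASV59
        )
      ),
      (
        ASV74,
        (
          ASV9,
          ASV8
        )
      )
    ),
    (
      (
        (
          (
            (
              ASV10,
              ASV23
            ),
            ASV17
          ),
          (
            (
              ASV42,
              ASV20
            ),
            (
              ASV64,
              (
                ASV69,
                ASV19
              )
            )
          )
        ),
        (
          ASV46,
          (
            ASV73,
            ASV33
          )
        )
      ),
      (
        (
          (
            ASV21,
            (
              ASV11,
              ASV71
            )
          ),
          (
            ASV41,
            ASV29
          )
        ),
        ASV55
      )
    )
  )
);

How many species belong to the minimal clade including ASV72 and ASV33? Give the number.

25

The MRCA of ASV72 and ASV33 is the root, so the clade is the entire tree.
That clade contains 25 terminal taxa: ASV10, ASV11, ASV17, ASV19, ASV20, ASV21, ASV23, ASV29, ASV32, ASV33, ASV41, ASV42, ASV46, ASV55, ASV57, ASV59, ASV62, ASV64, ASV69, ASV71, ASV72, ASV73, ASV74, ASV8, ASV9.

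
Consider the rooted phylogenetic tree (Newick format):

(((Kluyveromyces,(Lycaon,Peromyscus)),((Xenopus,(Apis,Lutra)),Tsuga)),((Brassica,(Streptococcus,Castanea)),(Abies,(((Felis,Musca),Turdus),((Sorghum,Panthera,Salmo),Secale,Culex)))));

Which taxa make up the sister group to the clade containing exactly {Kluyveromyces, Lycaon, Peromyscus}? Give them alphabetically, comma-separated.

The clade containing exactly {Kluyveromyces, Lycaon, Peromyscus} attaches to the tree at the node subtending ((Kluyveromyces,(Lycaon,Peromyscus)),((Xenopus,(Apis,Lutra)),Tsuga)).
The other lineage descending from that same node — the sister group — is ((Xenopus,(Apis,Lutra)),Tsuga); its 4 tips in alphabetical order are the answer.

Apis, Lutra, Tsuga, Xenopus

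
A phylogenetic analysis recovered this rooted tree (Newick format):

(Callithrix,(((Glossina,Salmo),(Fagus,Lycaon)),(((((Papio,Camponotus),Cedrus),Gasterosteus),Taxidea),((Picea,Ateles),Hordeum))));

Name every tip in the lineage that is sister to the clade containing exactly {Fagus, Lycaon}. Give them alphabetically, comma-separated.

Glossina, Salmo

The clade containing exactly {Fagus, Lycaon} attaches to the tree at the node subtending ((Glossina,Salmo),(Fagus,Lycaon)).
The other lineage descending from that same node — the sister group — is (Glossina,Salmo); its 2 tips in alphabetical order are the answer.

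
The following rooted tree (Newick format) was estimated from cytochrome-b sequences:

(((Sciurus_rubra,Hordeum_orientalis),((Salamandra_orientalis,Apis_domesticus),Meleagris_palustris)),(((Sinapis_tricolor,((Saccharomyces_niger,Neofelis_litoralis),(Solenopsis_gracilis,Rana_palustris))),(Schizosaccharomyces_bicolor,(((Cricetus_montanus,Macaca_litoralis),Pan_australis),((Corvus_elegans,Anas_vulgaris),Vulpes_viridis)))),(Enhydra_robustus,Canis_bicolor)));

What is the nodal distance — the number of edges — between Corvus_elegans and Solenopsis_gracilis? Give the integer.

9

The MRCA of Corvus_elegans and Solenopsis_gracilis is the node subtending ((Sinapis_tricolor,((Saccharomyces_niger,Neofelis_litoralis),(Solenopsis_gracilis,Rana_palustris))),(Schizosaccharomyces_bicolor,(((Cricetus_montanus,Macaca_litoralis),Pan_australis),((Corvus_elegans,Anas_vulgaris),Vulpes_viridis)))).
From Corvus_elegans up to that node: 5 branches. From Solenopsis_gracilis up to the same node: 4 branches. Total: 5 + 4 = 9.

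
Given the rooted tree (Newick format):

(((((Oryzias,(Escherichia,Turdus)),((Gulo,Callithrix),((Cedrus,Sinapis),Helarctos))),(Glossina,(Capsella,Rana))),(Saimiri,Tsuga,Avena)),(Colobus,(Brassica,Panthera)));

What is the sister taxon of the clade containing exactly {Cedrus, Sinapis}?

The clade containing exactly {Cedrus, Sinapis} attaches to the tree at the node subtending ((Cedrus,Sinapis),Helarctos).
The other lineage descending from that same node — the sister group — is the single tip Helarctos.

Helarctos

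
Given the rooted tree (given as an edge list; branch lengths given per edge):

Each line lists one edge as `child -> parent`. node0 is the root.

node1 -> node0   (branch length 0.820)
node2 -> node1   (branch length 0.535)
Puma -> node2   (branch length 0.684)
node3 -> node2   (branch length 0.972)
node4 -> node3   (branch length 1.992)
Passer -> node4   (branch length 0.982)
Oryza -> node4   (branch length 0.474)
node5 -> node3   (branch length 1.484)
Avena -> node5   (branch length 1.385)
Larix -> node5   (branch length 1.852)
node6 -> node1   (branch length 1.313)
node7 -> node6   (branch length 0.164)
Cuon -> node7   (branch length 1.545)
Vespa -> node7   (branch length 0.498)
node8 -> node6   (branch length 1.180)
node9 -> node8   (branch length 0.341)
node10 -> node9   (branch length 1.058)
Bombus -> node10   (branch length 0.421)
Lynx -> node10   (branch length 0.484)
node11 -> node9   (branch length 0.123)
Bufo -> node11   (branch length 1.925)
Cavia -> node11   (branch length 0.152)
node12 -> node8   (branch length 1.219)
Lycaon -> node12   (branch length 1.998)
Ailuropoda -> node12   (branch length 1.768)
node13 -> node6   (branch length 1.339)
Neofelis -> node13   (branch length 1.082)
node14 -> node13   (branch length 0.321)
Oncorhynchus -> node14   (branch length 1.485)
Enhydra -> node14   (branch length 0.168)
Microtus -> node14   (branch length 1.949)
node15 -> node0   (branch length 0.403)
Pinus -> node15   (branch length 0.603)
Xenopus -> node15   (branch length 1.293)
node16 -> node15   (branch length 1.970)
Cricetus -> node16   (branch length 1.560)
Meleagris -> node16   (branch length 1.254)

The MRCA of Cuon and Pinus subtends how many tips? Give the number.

The MRCA of Cuon and Pinus is the root, so the clade is the entire tree.
That clade contains 21 terminal taxa: Ailuropoda, Avena, Bombus, Bufo, Cavia, Cricetus, Cuon, Enhydra, Larix, Lycaon, Lynx, Meleagris, Microtus, Neofelis, Oncorhynchus, Oryza, Passer, Pinus, Puma, Vespa, Xenopus.

21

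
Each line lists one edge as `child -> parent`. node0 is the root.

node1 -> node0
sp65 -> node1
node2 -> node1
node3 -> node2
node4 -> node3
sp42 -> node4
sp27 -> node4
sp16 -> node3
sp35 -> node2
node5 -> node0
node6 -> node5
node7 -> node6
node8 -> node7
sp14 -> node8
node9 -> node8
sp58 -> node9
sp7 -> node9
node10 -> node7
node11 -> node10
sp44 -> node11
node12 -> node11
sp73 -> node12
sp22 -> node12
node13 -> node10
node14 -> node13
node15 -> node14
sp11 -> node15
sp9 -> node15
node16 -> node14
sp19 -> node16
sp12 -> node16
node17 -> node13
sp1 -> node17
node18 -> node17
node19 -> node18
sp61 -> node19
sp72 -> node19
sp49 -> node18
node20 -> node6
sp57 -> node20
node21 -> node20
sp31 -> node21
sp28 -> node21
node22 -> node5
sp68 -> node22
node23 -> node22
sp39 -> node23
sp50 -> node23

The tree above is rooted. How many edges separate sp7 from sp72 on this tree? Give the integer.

9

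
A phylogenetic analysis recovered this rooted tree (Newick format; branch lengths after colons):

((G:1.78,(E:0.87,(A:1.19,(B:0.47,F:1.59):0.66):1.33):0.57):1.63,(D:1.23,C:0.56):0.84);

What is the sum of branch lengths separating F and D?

7.85

The path runs F → … → MRCA → … → D; the MRCA is the root of the tree.
Branch lengths along that path: 1.59 + 0.66 + 1.33 + 0.57 + 1.63 + 0.84 + 1.23 = 7.85.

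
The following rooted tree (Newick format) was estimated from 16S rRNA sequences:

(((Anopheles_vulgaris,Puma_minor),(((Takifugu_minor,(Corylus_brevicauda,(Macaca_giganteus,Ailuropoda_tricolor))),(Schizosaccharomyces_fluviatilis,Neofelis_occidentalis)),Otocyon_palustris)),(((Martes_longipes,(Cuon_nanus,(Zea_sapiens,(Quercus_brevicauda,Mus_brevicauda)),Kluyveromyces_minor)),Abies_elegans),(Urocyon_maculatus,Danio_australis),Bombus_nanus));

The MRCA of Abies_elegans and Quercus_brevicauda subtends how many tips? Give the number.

7

The MRCA of Abies_elegans and Quercus_brevicauda is the node subtending ((Martes_longipes,(Cuon_nanus,(Zea_sapiens,(Quercus_brevicauda,Mus_brevicauda)),Kluyveromyces_minor)),Abies_elegans).
That clade contains 7 terminal taxa: Abies_elegans, Cuon_nanus, Kluyveromyces_minor, Martes_longipes, Mus_brevicauda, Quercus_brevicauda, Zea_sapiens.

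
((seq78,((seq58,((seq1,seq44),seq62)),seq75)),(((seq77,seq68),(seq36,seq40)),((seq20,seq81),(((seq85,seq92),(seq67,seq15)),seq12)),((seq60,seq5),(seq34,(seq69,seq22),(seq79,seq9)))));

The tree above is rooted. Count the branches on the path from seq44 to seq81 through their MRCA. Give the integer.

The MRCA of seq44 and seq81 is the root of the tree.
From seq44 up to that node: 6 branches. From seq81 up to the same node: 4 branches. Total: 6 + 4 = 10.

10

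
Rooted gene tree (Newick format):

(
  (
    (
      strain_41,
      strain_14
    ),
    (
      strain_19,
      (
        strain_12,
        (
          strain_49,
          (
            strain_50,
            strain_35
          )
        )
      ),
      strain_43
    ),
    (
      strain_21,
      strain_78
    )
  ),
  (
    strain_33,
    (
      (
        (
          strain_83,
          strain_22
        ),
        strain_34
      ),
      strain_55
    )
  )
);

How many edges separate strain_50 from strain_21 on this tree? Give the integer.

The MRCA of strain_50 and strain_21 is the node subtending ((strain_41,strain_14),(strain_19,(strain_12,(strain_49,(strain_50,strain_35))),strain_43),(strain_21,strain_78)).
From strain_50 up to that node: 5 branches. From strain_21 up to the same node: 2 branches. Total: 5 + 2 = 7.

7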